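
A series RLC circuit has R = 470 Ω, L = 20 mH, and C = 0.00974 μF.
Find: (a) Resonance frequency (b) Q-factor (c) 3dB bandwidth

Step 1 — Resonance condition Im(Z)=0 gives ω₀ = 1/√(LC).
Step 2 — ω₀ = 1/√(0.02·9.74e-09) = 7.165e+04 rad/s.
Step 3 — f₀ = ω₀/(2π) = 1.14e+04 Hz.
Step 4 — Series Q: Q = ω₀L/R = 7.165e+04·0.02/470 = 3.049.
Step 5 — 3dB bandwidth: Δω = ω₀/Q = 2.35e+04 rad/s; BW = Δω/(2π) = 3740 Hz.

(a) f₀ = 1.14e+04 Hz  (b) Q = 3.049  (c) BW = 3740 Hz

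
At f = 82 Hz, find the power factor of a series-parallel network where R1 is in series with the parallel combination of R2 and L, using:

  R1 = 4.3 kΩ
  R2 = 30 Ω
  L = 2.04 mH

Step 1 — Angular frequency: ω = 2π·f = 2π·82 = 515.2 rad/s.
Step 2 — Component impedances:
  R1: Z = R = 4300 Ω
  R2: Z = R = 30 Ω
  L: Z = jωL = j·515.2·0.00204 = 0 + j1.051 Ω
Step 3 — Parallel branch: R2 || L = 1/(1/R2 + 1/L) = 0.03678 + j1.05 Ω.
Step 4 — Series with R1: Z_total = R1 + (R2 || L) = 4300 + j1.05 Ω = 4300∠0.0° Ω.
Step 5 — Power factor: PF = cos(φ) = Re(Z)/|Z| = 4300/4300 = 1.
Step 6 — Type: Im(Z) = 1.05 ⇒ lagging (phase φ = 0.0°).

PF = 1 (lagging, φ = 0.0°)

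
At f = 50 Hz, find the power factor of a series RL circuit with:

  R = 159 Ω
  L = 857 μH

Step 1 — Angular frequency: ω = 2π·f = 2π·50 = 314.2 rad/s.
Step 2 — Component impedances:
  R: Z = R = 159 Ω
  L: Z = jωL = j·314.2·0.000857 = 0 + j0.2692 Ω
Step 3 — Series combination: Z_total = R + L = 159 + j0.2692 Ω = 159∠0.1° Ω.
Step 4 — Power factor: PF = cos(φ) = Re(Z)/|Z| = 159/159 = 1.
Step 5 — Type: Im(Z) = 0.2692 ⇒ lagging (phase φ = 0.1°).

PF = 1 (lagging, φ = 0.1°)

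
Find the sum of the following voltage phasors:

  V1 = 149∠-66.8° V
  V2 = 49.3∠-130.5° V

Step 1 — Convert each phasor to rectangular form:
  V1 = 149·(cos(-66.8°) + j·sin(-66.8°)) = 58.7 - j137 V
  V2 = 49.3·(cos(-130.5°) + j·sin(-130.5°)) = -32.02 - j37.49 V
Step 2 — Sum components: V_total = 26.68 - j174.4 V.
Step 3 — Convert to polar: |V_total| = 176.5 V, ∠V_total = -81.3°.

V_total = 176.5∠-81.3° V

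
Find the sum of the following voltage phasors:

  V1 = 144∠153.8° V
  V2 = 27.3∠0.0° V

Step 1 — Convert each phasor to rectangular form:
  V1 = 144·(cos(153.8°) + j·sin(153.8°)) = -129.2 + j63.58 V
  V2 = 27.3·(cos(0.0°) + j·sin(0.0°)) = 27.3 V
Step 2 — Sum components: V_total = -101.9 + j63.58 V.
Step 3 — Convert to polar: |V_total| = 120.1 V, ∠V_total = 148.0°.

V_total = 120.1∠148.0° V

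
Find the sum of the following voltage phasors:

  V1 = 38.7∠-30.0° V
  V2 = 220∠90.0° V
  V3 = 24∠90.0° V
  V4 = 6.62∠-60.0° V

Step 1 — Convert each phasor to rectangular form:
  V1 = 38.7·(cos(-30.0°) + j·sin(-30.0°)) = 33.52 - j19.35 V
  V2 = 220·(cos(90.0°) + j·sin(90.0°)) = 0 + j220 V
  V3 = 24·(cos(90.0°) + j·sin(90.0°)) = 0 + j24 V
  V4 = 6.62·(cos(-60.0°) + j·sin(-60.0°)) = 3.31 - j5.733 V
Step 2 — Sum components: V_total = 36.83 + j218.9 V.
Step 3 — Convert to polar: |V_total| = 222 V, ∠V_total = 80.5°.

V_total = 222∠80.5° V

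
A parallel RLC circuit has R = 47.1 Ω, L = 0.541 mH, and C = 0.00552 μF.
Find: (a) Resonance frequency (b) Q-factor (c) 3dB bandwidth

Step 1 — Resonance: ω₀ = 1/√(LC) = 1/√(0.000541·5.52e-09) = 5.787e+05 rad/s.
Step 2 — f₀ = ω₀/(2π) = 9.21e+04 Hz.
Step 3 — Parallel Q: Q = R/(ω₀L) = 47.1/(5.787e+05·0.000541) = 0.1504.
Step 4 — Bandwidth: Δω = ω₀/Q = 3.846e+06 rad/s; BW = Δω/(2π) = 6.122e+05 Hz.

(a) f₀ = 9.21e+04 Hz  (b) Q = 0.1504  (c) BW = 6.122e+05 Hz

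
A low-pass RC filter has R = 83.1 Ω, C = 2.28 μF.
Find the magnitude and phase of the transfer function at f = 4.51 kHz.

Step 1 — Angular frequency: ω = 2π·4510 = 2.834e+04 rad/s.
Step 2 — Transfer function: H(jω) = 1/(1 + jωRC).
Step 3 — Denominator: 1 + jωRC = 1 + j·2.834e+04·83.1·2.28e-06 = 1 + j5.369.
Step 4 — H = 0.03353 - j0.18.
Step 5 — Magnitude: |H| = 0.1831 (-14.7 dB); phase: φ = -79.4°.

|H| = 0.1831 (-14.7 dB), φ = -79.4°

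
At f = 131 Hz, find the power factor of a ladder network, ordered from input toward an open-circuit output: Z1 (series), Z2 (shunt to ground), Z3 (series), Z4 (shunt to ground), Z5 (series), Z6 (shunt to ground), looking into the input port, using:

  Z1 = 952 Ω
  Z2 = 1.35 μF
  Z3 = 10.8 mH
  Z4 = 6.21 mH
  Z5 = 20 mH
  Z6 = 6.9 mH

Step 1 — Angular frequency: ω = 2π·f = 2π·131 = 823.1 rad/s.
Step 2 — Component impedances:
  Z1: Z = R = 952 Ω
  Z2: Z = 1/(jωC) = -j/(ω·C) = 0 - j899.9 Ω
  Z3: Z = jωL = j·823.1·0.0108 = 0 + j8.889 Ω
  Z4: Z = jωL = j·823.1·0.00621 = 0 + j5.111 Ω
  Z5: Z = jωL = j·823.1·0.02 = 0 + j16.46 Ω
  Z6: Z = jωL = j·823.1·0.0069 = 0 + j5.679 Ω
Step 3 — Ladder network (open output): work backward from the far end, alternating series and parallel combinations. Z_in = 952 + j13.23 Ω = 952.1∠0.8° Ω.
Step 4 — Power factor: PF = cos(φ) = Re(Z)/|Z| = 952/952.1 = 0.9999.
Step 5 — Type: Im(Z) = 13.23 ⇒ lagging (phase φ = 0.8°).

PF = 0.9999 (lagging, φ = 0.8°)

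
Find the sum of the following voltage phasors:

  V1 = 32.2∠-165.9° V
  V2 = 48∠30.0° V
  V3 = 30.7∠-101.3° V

Step 1 — Convert each phasor to rectangular form:
  V1 = 32.2·(cos(-165.9°) + j·sin(-165.9°)) = -31.23 - j7.844 V
  V2 = 48·(cos(30.0°) + j·sin(30.0°)) = 41.57 + j24 V
  V3 = 30.7·(cos(-101.3°) + j·sin(-101.3°)) = -6.016 - j30.1 V
Step 2 — Sum components: V_total = 4.324 - j13.95 V.
Step 3 — Convert to polar: |V_total| = 14.6 V, ∠V_total = -72.8°.

V_total = 14.6∠-72.8° V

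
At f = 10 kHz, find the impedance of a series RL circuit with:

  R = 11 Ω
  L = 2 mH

Step 1 — Angular frequency: ω = 2π·f = 2π·1e+04 = 6.283e+04 rad/s.
Step 2 — Component impedances:
  R: Z = R = 11 Ω
  L: Z = jωL = j·6.283e+04·0.002 = 0 + j125.7 Ω
Step 3 — Series combination: Z_total = R + L = 11 + j125.7 Ω = 126.1∠85.0° Ω.

Z = 11 + j125.7 Ω = 126.1∠85.0° Ω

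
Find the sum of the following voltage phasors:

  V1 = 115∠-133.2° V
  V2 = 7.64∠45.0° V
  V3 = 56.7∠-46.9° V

Step 1 — Convert each phasor to rectangular form:
  V1 = 115·(cos(-133.2°) + j·sin(-133.2°)) = -78.72 - j83.83 V
  V2 = 7.64·(cos(45.0°) + j·sin(45.0°)) = 5.402 + j5.402 V
  V3 = 56.7·(cos(-46.9°) + j·sin(-46.9°)) = 38.74 - j41.4 V
Step 2 — Sum components: V_total = -34.58 - j119.8 V.
Step 3 — Convert to polar: |V_total| = 124.7 V, ∠V_total = -106.1°.

V_total = 124.7∠-106.1° V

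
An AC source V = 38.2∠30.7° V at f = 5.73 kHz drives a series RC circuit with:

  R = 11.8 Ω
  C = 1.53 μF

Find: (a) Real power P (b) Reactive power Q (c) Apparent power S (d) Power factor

Step 1 — Angular frequency: ω = 2π·f = 2π·5730 = 3.6e+04 rad/s.
Step 2 — Component impedances:
  R: Z = R = 11.8 Ω
  C: Z = 1/(jωC) = -j/(ω·C) = 0 - j18.15 Ω
Step 3 — Series combination: Z_total = R + C = 11.8 - j18.15 Ω = 21.65∠-57.0° Ω.
Step 4 — Source phasor: V = 38.2∠30.7° V = 32.85 + j19.5 V.
Step 5 — Current: I = V / Z = 0.07153 + j1.763 A = 1.764∠87.7° A.
Step 6 — Complex power: S = V·I* = 36.73 - j56.51 VA.
Step 7 — Real power: P = Re(S) = 36.73 W.
Step 8 — Reactive power: Q = Im(S) = -56.51 VAR.
Step 9 — Apparent power: |S| = 67.4 VA.
Step 10 — Power factor: PF = P/|S| = 0.545 (leading).

(a) P = 36.73 W  (b) Q = -56.51 VAR  (c) S = 67.4 VA  (d) PF = 0.545 (leading)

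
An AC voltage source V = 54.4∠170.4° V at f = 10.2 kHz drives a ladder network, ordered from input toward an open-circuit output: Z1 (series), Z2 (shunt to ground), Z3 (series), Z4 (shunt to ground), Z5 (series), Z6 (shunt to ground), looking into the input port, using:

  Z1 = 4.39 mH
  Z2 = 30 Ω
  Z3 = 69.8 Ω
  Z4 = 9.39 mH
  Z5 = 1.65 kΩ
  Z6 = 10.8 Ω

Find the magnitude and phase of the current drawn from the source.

Step 1 — Angular frequency: ω = 2π·f = 2π·1.02e+04 = 6.409e+04 rad/s.
Step 2 — Component impedances:
  Z1: Z = jωL = j·6.409e+04·0.00439 = 0 + j281.3 Ω
  Z2: Z = R = 30 Ω
  Z3: Z = R = 69.8 Ω
  Z4: Z = jωL = j·6.409e+04·0.00939 = 0 + j601.8 Ω
  Z5: Z = R = 1650 Ω
  Z6: Z = R = 10.8 Ω
Step 3 — Ladder network (open output): work backward from the far end, alternating series and parallel combinations. Z_in = 29.29 + j282.6 Ω = 284.2∠84.1° Ω.
Step 4 — Source phasor: V = 54.4∠170.4° V = -53.64 + j9.072 V.
Step 5 — Ohm's law: I = V / Z_total = (-53.64 + j9.072) / (29.29 + j282.6) = 0.0123 + j0.191 A.
Step 6 — Convert to polar: |I| = 0.1914 A, ∠I = 86.3°.

I = 0.1914∠86.3° A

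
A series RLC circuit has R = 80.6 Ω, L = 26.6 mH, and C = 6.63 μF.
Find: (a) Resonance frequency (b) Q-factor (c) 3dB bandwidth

Step 1 — Resonance condition Im(Z)=0 gives ω₀ = 1/√(LC).
Step 2 — ω₀ = 1/√(0.0266·6.63e-06) = 2381 rad/s.
Step 3 — f₀ = ω₀/(2π) = 379 Hz.
Step 4 — Series Q: Q = ω₀L/R = 2381·0.0266/80.6 = 0.7859.
Step 5 — 3dB bandwidth: Δω = ω₀/Q = 3030 rad/s; BW = Δω/(2π) = 482.3 Hz.

(a) f₀ = 379 Hz  (b) Q = 0.7859  (c) BW = 482.3 Hz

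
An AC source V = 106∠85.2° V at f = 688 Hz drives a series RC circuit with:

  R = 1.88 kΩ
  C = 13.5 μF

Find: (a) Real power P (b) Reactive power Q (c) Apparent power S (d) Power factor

Step 1 — Angular frequency: ω = 2π·f = 2π·688 = 4323 rad/s.
Step 2 — Component impedances:
  R: Z = R = 1880 Ω
  C: Z = 1/(jωC) = -j/(ω·C) = 0 - j17.14 Ω
Step 3 — Series combination: Z_total = R + C = 1880 - j17.14 Ω = 1880∠-0.5° Ω.
Step 4 — Source phasor: V = 106∠85.2° V = 8.87 + j105.6 V.
Step 5 — Current: I = V / Z = 0.004206 + j0.05622 A = 0.05638∠85.7° A.
Step 6 — Complex power: S = V·I* = 5.976 - j0.05447 VA.
Step 7 — Real power: P = Re(S) = 5.976 W.
Step 8 — Reactive power: Q = Im(S) = -0.05447 VAR.
Step 9 — Apparent power: |S| = 5.976 VA.
Step 10 — Power factor: PF = P/|S| = 1 (leading).

(a) P = 5.976 W  (b) Q = -0.05447 VAR  (c) S = 5.976 VA  (d) PF = 1 (leading)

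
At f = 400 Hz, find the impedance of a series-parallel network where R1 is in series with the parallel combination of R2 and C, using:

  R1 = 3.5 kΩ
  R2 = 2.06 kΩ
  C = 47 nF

Step 1 — Angular frequency: ω = 2π·f = 2π·400 = 2513 rad/s.
Step 2 — Component impedances:
  R1: Z = R = 3500 Ω
  R2: Z = R = 2060 Ω
  C: Z = 1/(jωC) = -j/(ω·C) = 0 - j8466 Ω
Step 3 — Parallel branch: R2 || C = 1/(1/R2 + 1/C) = 1945 - j473.2 Ω.
Step 4 — Series with R1: Z_total = R1 + (R2 || C) = 5445 - j473.2 Ω = 5465∠-5.0° Ω.

Z = 5445 - j473.2 Ω = 5465∠-5.0° Ω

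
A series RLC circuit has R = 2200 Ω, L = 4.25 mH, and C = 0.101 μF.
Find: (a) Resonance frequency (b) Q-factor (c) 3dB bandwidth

Step 1 — Resonance condition Im(Z)=0 gives ω₀ = 1/√(LC).
Step 2 — ω₀ = 1/√(0.00425·1.01e-07) = 4.827e+04 rad/s.
Step 3 — f₀ = ω₀/(2π) = 7682 Hz.
Step 4 — Series Q: Q = ω₀L/R = 4.827e+04·0.00425/2200 = 0.09324.
Step 5 — 3dB bandwidth: Δω = ω₀/Q = 5.176e+05 rad/s; BW = Δω/(2π) = 8.239e+04 Hz.

(a) f₀ = 7682 Hz  (b) Q = 0.09324  (c) BW = 8.239e+04 Hz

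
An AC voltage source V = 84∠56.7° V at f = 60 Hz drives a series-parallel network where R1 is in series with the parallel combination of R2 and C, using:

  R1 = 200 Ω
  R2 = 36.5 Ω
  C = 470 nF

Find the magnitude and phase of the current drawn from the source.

Step 1 — Angular frequency: ω = 2π·f = 2π·60 = 377 rad/s.
Step 2 — Component impedances:
  R1: Z = R = 200 Ω
  R2: Z = R = 36.5 Ω
  C: Z = 1/(jωC) = -j/(ω·C) = 0 - j5644 Ω
Step 3 — Parallel branch: R2 || C = 1/(1/R2 + 1/C) = 36.5 - j0.236 Ω.
Step 4 — Series with R1: Z_total = R1 + (R2 || C) = 236.5 - j0.236 Ω = 236.5∠-0.1° Ω.
Step 5 — Source phasor: V = 84∠56.7° V = 46.12 + j70.21 V.
Step 6 — Ohm's law: I = V / Z_total = (46.12 + j70.21) / (236.5 - j0.236) = 0.1947 + j0.2971 A.
Step 7 — Convert to polar: |I| = 0.3552 A, ∠I = 56.8°.

I = 0.3552∠56.8° A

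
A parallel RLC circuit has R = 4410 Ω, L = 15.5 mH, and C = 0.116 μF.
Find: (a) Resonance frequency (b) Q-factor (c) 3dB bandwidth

Step 1 — Resonance: ω₀ = 1/√(LC) = 1/√(0.0155·1.16e-07) = 2.358e+04 rad/s.
Step 2 — f₀ = ω₀/(2π) = 3753 Hz.
Step 3 — Parallel Q: Q = R/(ω₀L) = 4410/(2.358e+04·0.0155) = 12.06.
Step 4 — Bandwidth: Δω = ω₀/Q = 1955 rad/s; BW = Δω/(2π) = 311.1 Hz.

(a) f₀ = 3753 Hz  (b) Q = 12.06  (c) BW = 311.1 Hz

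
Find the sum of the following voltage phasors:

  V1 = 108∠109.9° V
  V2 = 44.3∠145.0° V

Step 1 — Convert each phasor to rectangular form:
  V1 = 108·(cos(109.9°) + j·sin(109.9°)) = -36.76 + j101.6 V
  V2 = 44.3·(cos(145.0°) + j·sin(145.0°)) = -36.29 + j25.41 V
Step 2 — Sum components: V_total = -73.05 + j127 V.
Step 3 — Convert to polar: |V_total| = 146.5 V, ∠V_total = 119.9°.

V_total = 146.5∠119.9° V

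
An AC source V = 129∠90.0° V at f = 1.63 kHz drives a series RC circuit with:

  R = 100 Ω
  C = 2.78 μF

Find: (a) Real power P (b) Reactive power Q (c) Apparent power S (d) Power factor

Step 1 — Angular frequency: ω = 2π·f = 2π·1630 = 1.024e+04 rad/s.
Step 2 — Component impedances:
  R: Z = R = 100 Ω
  C: Z = 1/(jωC) = -j/(ω·C) = 0 - j35.12 Ω
Step 3 — Series combination: Z_total = R + C = 100 - j35.12 Ω = 106∠-19.4° Ω.
Step 4 — Source phasor: V = 129∠90.0° V = 0 + j129 V.
Step 5 — Current: I = V / Z = -0.4033 + j1.148 A = 1.217∠109.4° A.
Step 6 — Complex power: S = V·I* = 148.1 - j52.03 VA.
Step 7 — Real power: P = Re(S) = 148.1 W.
Step 8 — Reactive power: Q = Im(S) = -52.03 VAR.
Step 9 — Apparent power: |S| = 157 VA.
Step 10 — Power factor: PF = P/|S| = 0.9435 (leading).

(a) P = 148.1 W  (b) Q = -52.03 VAR  (c) S = 157 VA  (d) PF = 0.9435 (leading)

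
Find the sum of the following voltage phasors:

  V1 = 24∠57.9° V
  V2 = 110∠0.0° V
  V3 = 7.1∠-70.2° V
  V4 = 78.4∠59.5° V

Step 1 — Convert each phasor to rectangular form:
  V1 = 24·(cos(57.9°) + j·sin(57.9°)) = 12.75 + j20.33 V
  V2 = 110·(cos(0.0°) + j·sin(0.0°)) = 110 V
  V3 = 7.1·(cos(-70.2°) + j·sin(-70.2°)) = 2.405 - j6.68 V
  V4 = 78.4·(cos(59.5°) + j·sin(59.5°)) = 39.79 + j67.55 V
Step 2 — Sum components: V_total = 164.9 + j81.2 V.
Step 3 — Convert to polar: |V_total| = 183.9 V, ∠V_total = 26.2°.

V_total = 183.9∠26.2° V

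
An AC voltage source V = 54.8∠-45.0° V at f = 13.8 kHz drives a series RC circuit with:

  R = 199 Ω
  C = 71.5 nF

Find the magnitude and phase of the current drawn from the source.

Step 1 — Angular frequency: ω = 2π·f = 2π·1.38e+04 = 8.671e+04 rad/s.
Step 2 — Component impedances:
  R: Z = R = 199 Ω
  C: Z = 1/(jωC) = -j/(ω·C) = 0 - j161.3 Ω
Step 3 — Series combination: Z_total = R + C = 199 - j161.3 Ω = 256.2∠-39.0° Ω.
Step 4 — Source phasor: V = 54.8∠-45.0° V = 38.75 - j38.75 V.
Step 5 — Ohm's law: I = V / Z_total = (38.75 - j38.75) / (199 - j161.3) = 0.2128 - j0.02226 A.
Step 6 — Convert to polar: |I| = 0.2139 A, ∠I = -6.0°.

I = 0.2139∠-6.0° A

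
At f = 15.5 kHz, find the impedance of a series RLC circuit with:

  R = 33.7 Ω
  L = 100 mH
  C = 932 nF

Step 1 — Angular frequency: ω = 2π·f = 2π·1.55e+04 = 9.739e+04 rad/s.
Step 2 — Component impedances:
  R: Z = R = 33.7 Ω
  L: Z = jωL = j·9.739e+04·0.1 = 0 + j9739 Ω
  C: Z = 1/(jωC) = -j/(ω·C) = 0 - j11.02 Ω
Step 3 — Series combination: Z_total = R + L + C = 33.7 + j9728 Ω = 9728∠89.8° Ω.

Z = 33.7 + j9728 Ω = 9728∠89.8° Ω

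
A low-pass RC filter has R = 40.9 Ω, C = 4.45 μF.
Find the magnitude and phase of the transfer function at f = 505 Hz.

Step 1 — Angular frequency: ω = 2π·505 = 3173 rad/s.
Step 2 — Transfer function: H(jω) = 1/(1 + jωRC).
Step 3 — Denominator: 1 + jωRC = 1 + j·3173·40.9·4.45e-06 = 1 + j0.5775.
Step 4 — H = 0.7499 - j0.4331.
Step 5 — Magnitude: |H| = 0.866 (-1.2 dB); phase: φ = -30.0°.

|H| = 0.866 (-1.2 dB), φ = -30.0°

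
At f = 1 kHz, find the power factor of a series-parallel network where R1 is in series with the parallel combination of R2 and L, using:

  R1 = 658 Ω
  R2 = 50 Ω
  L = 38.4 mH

Step 1 — Angular frequency: ω = 2π·f = 2π·1000 = 6283 rad/s.
Step 2 — Component impedances:
  R1: Z = R = 658 Ω
  R2: Z = R = 50 Ω
  L: Z = jωL = j·6283·0.0384 = 0 + j241.3 Ω
Step 3 — Parallel branch: R2 || L = 1/(1/R2 + 1/L) = 47.94 + j9.935 Ω.
Step 4 — Series with R1: Z_total = R1 + (R2 || L) = 705.9 + j9.935 Ω = 706∠0.8° Ω.
Step 5 — Power factor: PF = cos(φ) = Re(Z)/|Z| = 705.9/706 = 0.9999.
Step 6 — Type: Im(Z) = 9.935 ⇒ lagging (phase φ = 0.8°).

PF = 0.9999 (lagging, φ = 0.8°)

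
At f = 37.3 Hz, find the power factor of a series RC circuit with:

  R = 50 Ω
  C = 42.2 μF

Step 1 — Angular frequency: ω = 2π·f = 2π·37.3 = 234.4 rad/s.
Step 2 — Component impedances:
  R: Z = R = 50 Ω
  C: Z = 1/(jωC) = -j/(ω·C) = 0 - j101.1 Ω
Step 3 — Series combination: Z_total = R + C = 50 - j101.1 Ω = 112.8∠-63.7° Ω.
Step 4 — Power factor: PF = cos(φ) = Re(Z)/|Z| = 50/112.8 = 0.4433.
Step 5 — Type: Im(Z) = -101.1 ⇒ leading (phase φ = -63.7°).

PF = 0.4433 (leading, φ = -63.7°)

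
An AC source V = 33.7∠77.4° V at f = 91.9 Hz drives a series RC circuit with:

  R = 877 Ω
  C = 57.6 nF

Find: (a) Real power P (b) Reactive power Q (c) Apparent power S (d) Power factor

Step 1 — Angular frequency: ω = 2π·f = 2π·91.9 = 577.4 rad/s.
Step 2 — Component impedances:
  R: Z = R = 877 Ω
  C: Z = 1/(jωC) = -j/(ω·C) = 0 - j3.007e+04 Ω
Step 3 — Series combination: Z_total = R + C = 877 - j3.007e+04 Ω = 3.008e+04∠-88.3° Ω.
Step 4 — Source phasor: V = 33.7∠77.4° V = 7.351 + j32.89 V.
Step 5 — Current: I = V / Z = -0.001086 + j0.0002762 A = 0.00112∠165.7° A.
Step 6 — Complex power: S = V·I* = 0.001101 - j0.03774 VA.
Step 7 — Real power: P = Re(S) = 0.001101 W.
Step 8 — Reactive power: Q = Im(S) = -0.03774 VAR.
Step 9 — Apparent power: |S| = 0.03776 VA.
Step 10 — Power factor: PF = P/|S| = 0.02916 (leading).

(a) P = 0.001101 W  (b) Q = -0.03774 VAR  (c) S = 0.03776 VA  (d) PF = 0.02916 (leading)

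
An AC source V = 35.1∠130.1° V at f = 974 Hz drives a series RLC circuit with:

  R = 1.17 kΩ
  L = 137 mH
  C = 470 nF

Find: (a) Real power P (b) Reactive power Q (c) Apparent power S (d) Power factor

Step 1 — Angular frequency: ω = 2π·f = 2π·974 = 6120 rad/s.
Step 2 — Component impedances:
  R: Z = R = 1170 Ω
  L: Z = jωL = j·6120·0.137 = 0 + j838.4 Ω
  C: Z = 1/(jωC) = -j/(ω·C) = 0 - j347.7 Ω
Step 3 — Series combination: Z_total = R + L + C = 1170 + j490.7 Ω = 1269∠22.8° Ω.
Step 4 — Source phasor: V = 35.1∠130.1° V = -22.61 + j26.85 V.
Step 5 — Current: I = V / Z = -0.008247 + j0.02641 A = 0.02766∠107.3° A.
Step 6 — Complex power: S = V·I* = 0.8955 + j0.3756 VA.
Step 7 — Real power: P = Re(S) = 0.8955 W.
Step 8 — Reactive power: Q = Im(S) = 0.3756 VAR.
Step 9 — Apparent power: |S| = 0.971 VA.
Step 10 — Power factor: PF = P/|S| = 0.9222 (lagging).

(a) P = 0.8955 W  (b) Q = 0.3756 VAR  (c) S = 0.971 VA  (d) PF = 0.9222 (lagging)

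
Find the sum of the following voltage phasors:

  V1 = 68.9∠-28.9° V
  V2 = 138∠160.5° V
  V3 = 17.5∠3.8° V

Step 1 — Convert each phasor to rectangular form:
  V1 = 68.9·(cos(-28.9°) + j·sin(-28.9°)) = 60.32 - j33.3 V
  V2 = 138·(cos(160.5°) + j·sin(160.5°)) = -130.1 + j46.07 V
  V3 = 17.5·(cos(3.8°) + j·sin(3.8°)) = 17.46 + j1.16 V
Step 2 — Sum components: V_total = -52.3 + j13.93 V.
Step 3 — Convert to polar: |V_total| = 54.13 V, ∠V_total = 165.1°.

V_total = 54.13∠165.1° V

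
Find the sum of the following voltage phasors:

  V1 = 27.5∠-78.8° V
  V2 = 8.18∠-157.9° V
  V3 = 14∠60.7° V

Step 1 — Convert each phasor to rectangular form:
  V1 = 27.5·(cos(-78.8°) + j·sin(-78.8°)) = 5.341 - j26.98 V
  V2 = 8.18·(cos(-157.9°) + j·sin(-157.9°)) = -7.579 - j3.078 V
  V3 = 14·(cos(60.7°) + j·sin(60.7°)) = 6.851 + j12.21 V
Step 2 — Sum components: V_total = 4.614 - j17.84 V.
Step 3 — Convert to polar: |V_total| = 18.43 V, ∠V_total = -75.5°.

V_total = 18.43∠-75.5° V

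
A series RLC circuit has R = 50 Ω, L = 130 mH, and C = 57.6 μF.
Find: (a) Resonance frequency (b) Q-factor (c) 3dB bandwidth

Step 1 — Resonance: ω₀ = 1/√(LC) = 1/√(0.13·5.76e-05) = 365.4 rad/s.
Step 2 — f₀ = ω₀/(2π) = 58.16 Hz.
Step 3 — Series Q: Q = ω₀L/R = 365.4·0.13/50 = 0.9501.
Step 4 — Bandwidth: Δω = ω₀/Q = 384.6 rad/s; BW = Δω/(2π) = 61.21 Hz.

(a) f₀ = 58.16 Hz  (b) Q = 0.9501  (c) BW = 61.21 Hz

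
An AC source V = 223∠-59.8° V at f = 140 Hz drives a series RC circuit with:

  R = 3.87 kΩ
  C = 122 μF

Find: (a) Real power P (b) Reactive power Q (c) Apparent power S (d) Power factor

Step 1 — Angular frequency: ω = 2π·f = 2π·140 = 879.6 rad/s.
Step 2 — Component impedances:
  R: Z = R = 3870 Ω
  C: Z = 1/(jωC) = -j/(ω·C) = 0 - j9.318 Ω
Step 3 — Series combination: Z_total = R + C = 3870 - j9.318 Ω = 3870∠-0.1° Ω.
Step 4 — Source phasor: V = 223∠-59.8° V = 112.2 - j192.7 V.
Step 5 — Current: I = V / Z = 0.02911 - j0.04973 A = 0.05762∠-59.7° A.
Step 6 — Complex power: S = V·I* = 12.85 - j0.03094 VA.
Step 7 — Real power: P = Re(S) = 12.85 W.
Step 8 — Reactive power: Q = Im(S) = -0.03094 VAR.
Step 9 — Apparent power: |S| = 12.85 VA.
Step 10 — Power factor: PF = P/|S| = 1 (leading).

(a) P = 12.85 W  (b) Q = -0.03094 VAR  (c) S = 12.85 VA  (d) PF = 1 (leading)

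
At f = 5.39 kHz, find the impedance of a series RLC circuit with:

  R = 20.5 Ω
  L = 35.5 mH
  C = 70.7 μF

Step 1 — Angular frequency: ω = 2π·f = 2π·5390 = 3.387e+04 rad/s.
Step 2 — Component impedances:
  R: Z = R = 20.5 Ω
  L: Z = jωL = j·3.387e+04·0.0355 = 0 + j1202 Ω
  C: Z = 1/(jωC) = -j/(ω·C) = 0 - j0.4176 Ω
Step 3 — Series combination: Z_total = R + L + C = 20.5 + j1202 Ω = 1202∠89.0° Ω.

Z = 20.5 + j1202 Ω = 1202∠89.0° Ω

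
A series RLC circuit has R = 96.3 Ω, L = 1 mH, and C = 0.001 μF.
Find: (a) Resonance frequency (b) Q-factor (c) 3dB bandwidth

Step 1 — Resonance condition Im(Z)=0 gives ω₀ = 1/√(LC).
Step 2 — ω₀ = 1/√(0.001·1e-09) = 1e+06 rad/s.
Step 3 — f₀ = ω₀/(2π) = 1.592e+05 Hz.
Step 4 — Series Q: Q = ω₀L/R = 1e+06·0.001/96.3 = 10.38.
Step 5 — 3dB bandwidth: Δω = ω₀/Q = 9.63e+04 rad/s; BW = Δω/(2π) = 1.533e+04 Hz.

(a) f₀ = 1.592e+05 Hz  (b) Q = 10.38  (c) BW = 1.533e+04 Hz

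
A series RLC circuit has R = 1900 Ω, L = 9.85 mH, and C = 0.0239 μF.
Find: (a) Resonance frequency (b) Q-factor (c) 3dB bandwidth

Step 1 — Resonance condition Im(Z)=0 gives ω₀ = 1/√(LC).
Step 2 — ω₀ = 1/√(0.00985·2.39e-08) = 6.518e+04 rad/s.
Step 3 — f₀ = ω₀/(2π) = 1.037e+04 Hz.
Step 4 — Series Q: Q = ω₀L/R = 6.518e+04·0.00985/1900 = 0.3379.
Step 5 — 3dB bandwidth: Δω = ω₀/Q = 1.929e+05 rad/s; BW = Δω/(2π) = 3.07e+04 Hz.

(a) f₀ = 1.037e+04 Hz  (b) Q = 0.3379  (c) BW = 3.07e+04 Hz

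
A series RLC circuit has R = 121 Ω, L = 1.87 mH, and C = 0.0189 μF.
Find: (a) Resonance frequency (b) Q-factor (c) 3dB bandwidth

Step 1 — Resonance condition Im(Z)=0 gives ω₀ = 1/√(LC).
Step 2 — ω₀ = 1/√(0.00187·1.89e-08) = 1.682e+05 rad/s.
Step 3 — f₀ = ω₀/(2π) = 2.677e+04 Hz.
Step 4 — Series Q: Q = ω₀L/R = 1.682e+05·0.00187/121 = 2.6.
Step 5 — 3dB bandwidth: Δω = ω₀/Q = 6.471e+04 rad/s; BW = Δω/(2π) = 1.03e+04 Hz.

(a) f₀ = 2.677e+04 Hz  (b) Q = 2.6  (c) BW = 1.03e+04 Hz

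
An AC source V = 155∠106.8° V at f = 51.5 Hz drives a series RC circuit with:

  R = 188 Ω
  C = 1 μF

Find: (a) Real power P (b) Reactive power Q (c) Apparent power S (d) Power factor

Step 1 — Angular frequency: ω = 2π·f = 2π·51.5 = 323.6 rad/s.
Step 2 — Component impedances:
  R: Z = R = 188 Ω
  C: Z = 1/(jωC) = -j/(ω·C) = 0 - j3090 Ω
Step 3 — Series combination: Z_total = R + C = 188 - j3090 Ω = 3096∠-86.5° Ω.
Step 4 — Source phasor: V = 155∠106.8° V = -44.8 + j148.4 V.
Step 5 — Current: I = V / Z = -0.04872 - j0.01153 A = 0.05006∠-166.7° A.
Step 6 — Complex power: S = V·I* = 0.4712 - j7.745 VA.
Step 7 — Real power: P = Re(S) = 0.4712 W.
Step 8 — Reactive power: Q = Im(S) = -7.745 VAR.
Step 9 — Apparent power: |S| = 7.76 VA.
Step 10 — Power factor: PF = P/|S| = 0.06072 (leading).

(a) P = 0.4712 W  (b) Q = -7.745 VAR  (c) S = 7.76 VA  (d) PF = 0.06072 (leading)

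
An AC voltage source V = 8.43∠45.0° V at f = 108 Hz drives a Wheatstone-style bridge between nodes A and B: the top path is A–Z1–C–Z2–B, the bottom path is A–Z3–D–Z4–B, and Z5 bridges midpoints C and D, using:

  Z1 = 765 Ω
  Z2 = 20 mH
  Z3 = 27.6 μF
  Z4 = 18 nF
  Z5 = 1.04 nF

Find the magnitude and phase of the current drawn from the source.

Step 1 — Angular frequency: ω = 2π·f = 2π·108 = 678.6 rad/s.
Step 2 — Component impedances:
  Z1: Z = R = 765 Ω
  Z2: Z = jωL = j·678.6·0.02 = 0 + j13.57 Ω
  Z3: Z = 1/(jωC) = -j/(ω·C) = 0 - j53.39 Ω
  Z4: Z = 1/(jωC) = -j/(ω·C) = 0 - j8.187e+04 Ω
  Z5: Z = 1/(jωC) = -j/(ω·C) = 0 - j1.417e+06 Ω
Step 3 — Bridge requires nodal analysis (the Z5 bridge couples midpoints C and D, so the two paths cannot be reduced to a simple series/parallel combination). Setting node B to ground and injecting 1 A at node A, the 3-node admittance system at A, C, D solves to V_A = Z_AB = 765.2 + j6.015 Ω = 765.2∠0.5° Ω.
Step 4 — Source phasor: V = 8.43∠45.0° V = 5.961 + j5.961 V.
Step 5 — Ohm's law: I = V / Z_total = (5.961 + j5.961) / (765.2 + j6.015) = 0.007851 + j0.007729 A.
Step 6 — Convert to polar: |I| = 0.01102 A, ∠I = 44.5°.

I = 0.01102∠44.5° A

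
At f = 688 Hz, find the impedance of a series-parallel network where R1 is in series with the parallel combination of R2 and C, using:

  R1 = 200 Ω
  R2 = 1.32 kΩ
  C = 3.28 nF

Step 1 — Angular frequency: ω = 2π·f = 2π·688 = 4323 rad/s.
Step 2 — Component impedances:
  R1: Z = R = 200 Ω
  R2: Z = R = 1320 Ω
  C: Z = 1/(jωC) = -j/(ω·C) = 0 - j7.053e+04 Ω
Step 3 — Parallel branch: R2 || C = 1/(1/R2 + 1/C) = 1320 - j24.7 Ω.
Step 4 — Series with R1: Z_total = R1 + (R2 || C) = 1520 - j24.7 Ω = 1520∠-0.9° Ω.

Z = 1520 - j24.7 Ω = 1520∠-0.9° Ω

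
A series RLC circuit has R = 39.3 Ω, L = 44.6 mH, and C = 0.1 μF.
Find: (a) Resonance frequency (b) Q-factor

Step 1 — Resonance condition Im(Z)=0 gives ω₀ = 1/√(LC).
Step 2 — ω₀ = 1/√(0.0446·1e-07) = 1.497e+04 rad/s.
Step 3 — f₀ = ω₀/(2π) = 2383 Hz.
Step 4 — Series Q: Q = ω₀L/R = 1.497e+04·0.0446/39.3 = 16.99.

(a) f₀ = 2383 Hz  (b) Q = 16.99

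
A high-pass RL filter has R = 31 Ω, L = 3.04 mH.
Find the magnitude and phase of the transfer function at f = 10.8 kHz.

Step 1 — Angular frequency: ω = 2π·1.08e+04 = 6.786e+04 rad/s.
Step 2 — Transfer function: H(jω) = jωL/(R + jωL).
Step 3 — Numerator jωL = j·206.3; denominator R + jωL = 31 + j206.3.
Step 4 — H = 0.9779 + j0.147.
Step 5 — Magnitude: |H| = 0.9889 (-0.1 dB); phase: φ = 8.5°.

|H| = 0.9889 (-0.1 dB), φ = 8.5°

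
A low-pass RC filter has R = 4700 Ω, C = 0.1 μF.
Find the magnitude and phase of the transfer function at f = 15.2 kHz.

Step 1 — Angular frequency: ω = 2π·1.52e+04 = 9.55e+04 rad/s.
Step 2 — Transfer function: H(jω) = 1/(1 + jωRC).
Step 3 — Denominator: 1 + jωRC = 1 + j·9.55e+04·4700·1e-07 = 1 + j44.89.
Step 4 — H = 0.0004961 - j0.02227.
Step 5 — Magnitude: |H| = 0.02227 (-33.0 dB); phase: φ = -88.7°.

|H| = 0.02227 (-33.0 dB), φ = -88.7°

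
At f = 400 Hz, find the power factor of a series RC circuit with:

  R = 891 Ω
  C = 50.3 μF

Step 1 — Angular frequency: ω = 2π·f = 2π·400 = 2513 rad/s.
Step 2 — Component impedances:
  R: Z = R = 891 Ω
  C: Z = 1/(jωC) = -j/(ω·C) = 0 - j7.91 Ω
Step 3 — Series combination: Z_total = R + C = 891 - j7.91 Ω = 891∠-0.5° Ω.
Step 4 — Power factor: PF = cos(φ) = Re(Z)/|Z| = 891/891 = 1.
Step 5 — Type: Im(Z) = -7.91 ⇒ leading (phase φ = -0.5°).

PF = 1 (leading, φ = -0.5°)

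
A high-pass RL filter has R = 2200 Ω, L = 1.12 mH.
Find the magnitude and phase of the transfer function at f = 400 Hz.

Step 1 — Angular frequency: ω = 2π·400 = 2513 rad/s.
Step 2 — Transfer function: H(jω) = jωL/(R + jωL).
Step 3 — Numerator jωL = j·2.815; denominator R + jωL = 2200 + j2.815.
Step 4 — H = 1.637e-06 + j0.001279.
Step 5 — Magnitude: |H| = 0.001279 (-57.9 dB); phase: φ = 89.9°.

|H| = 0.001279 (-57.9 dB), φ = 89.9°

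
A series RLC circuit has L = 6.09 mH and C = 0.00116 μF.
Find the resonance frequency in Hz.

Step 1 — Resonance condition Im(Z)=0 gives ω₀ = 1/√(LC).
Step 2 — ω₀ = 1/√(0.00609·1.16e-09) = 3.762e+05 rad/s.
Step 3 — f₀ = ω₀/(2π) = 5.988e+04 Hz.

f₀ = 5.988e+04 Hz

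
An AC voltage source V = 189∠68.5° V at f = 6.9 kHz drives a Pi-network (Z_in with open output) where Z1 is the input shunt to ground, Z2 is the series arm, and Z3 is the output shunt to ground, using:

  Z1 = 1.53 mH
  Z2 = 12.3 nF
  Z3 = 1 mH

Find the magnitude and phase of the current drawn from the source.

Step 1 — Angular frequency: ω = 2π·f = 2π·6900 = 4.335e+04 rad/s.
Step 2 — Component impedances:
  Z1: Z = jωL = j·4.335e+04·0.00153 = 0 + j66.33 Ω
  Z2: Z = 1/(jωC) = -j/(ω·C) = 0 - j1875 Ω
  Z3: Z = jωL = j·4.335e+04·0.001 = 0 + j43.35 Ω
Step 3 — With open output, the series arm Z2 and the output shunt Z3 appear in series to ground: Z2 + Z3 = 0 - j1832 Ω.
Step 4 — Parallel with input shunt Z1: Z_in = Z1 || (Z2 + Z3) = 0 + j68.82 Ω = 68.82∠90.0° Ω.
Step 5 — Source phasor: V = 189∠68.5° V = 69.27 + j175.8 V.
Step 6 — Ohm's law: I = V / Z_total = (69.27 + j175.8) / (0 + j68.82) = 2.555 - j1.006 A.
Step 7 — Convert to polar: |I| = 2.746 A, ∠I = -21.5°.

I = 2.746∠-21.5° A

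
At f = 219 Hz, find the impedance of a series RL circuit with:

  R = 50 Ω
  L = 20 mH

Step 1 — Angular frequency: ω = 2π·f = 2π·219 = 1376 rad/s.
Step 2 — Component impedances:
  R: Z = R = 50 Ω
  L: Z = jωL = j·1376·0.02 = 0 + j27.52 Ω
Step 3 — Series combination: Z_total = R + L = 50 + j27.52 Ω = 57.07∠28.8° Ω.

Z = 50 + j27.52 Ω = 57.07∠28.8° Ω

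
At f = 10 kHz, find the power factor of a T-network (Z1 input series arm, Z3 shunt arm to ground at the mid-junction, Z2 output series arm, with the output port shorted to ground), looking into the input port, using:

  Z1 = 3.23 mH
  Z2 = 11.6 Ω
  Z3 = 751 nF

Step 1 — Angular frequency: ω = 2π·f = 2π·1e+04 = 6.283e+04 rad/s.
Step 2 — Component impedances:
  Z1: Z = jωL = j·6.283e+04·0.00323 = 0 + j202.9 Ω
  Z2: Z = R = 11.6 Ω
  Z3: Z = 1/(jωC) = -j/(ω·C) = 0 - j21.19 Ω
Step 3 — With the output port shorted to ground, the output series arm Z2 runs from the junction to ground; the shunt arm Z3 also runs from the junction to ground. They appear in parallel: Z3 || Z2 = 8.926 - j4.886 Ω.
Step 4 — Series with input arm Z1: Z_in = Z1 + (Z3 || Z2) = 8.926 + j198.1 Ω = 198.3∠87.4° Ω.
Step 5 — Power factor: PF = cos(φ) = Re(Z)/|Z| = 8.9258/198.26 = 0.04502.
Step 6 — Type: Im(Z) = 198.1 ⇒ lagging (phase φ = 87.4°).

PF = 0.04502 (lagging, φ = 87.4°)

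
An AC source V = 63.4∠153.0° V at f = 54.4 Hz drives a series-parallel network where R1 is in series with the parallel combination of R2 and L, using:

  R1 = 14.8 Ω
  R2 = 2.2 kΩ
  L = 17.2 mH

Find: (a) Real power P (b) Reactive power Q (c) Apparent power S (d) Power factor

Step 1 — Angular frequency: ω = 2π·f = 2π·54.4 = 341.8 rad/s.
Step 2 — Component impedances:
  R1: Z = R = 14.8 Ω
  R2: Z = R = 2200 Ω
  L: Z = jωL = j·341.8·0.0172 = 0 + j5.879 Ω
Step 3 — Parallel branch: R2 || L = 1/(1/R2 + 1/L) = 0.01571 + j5.879 Ω.
Step 4 — Series with R1: Z_total = R1 + (R2 || L) = 14.82 + j5.879 Ω = 15.94∠21.6° Ω.
Step 5 — Source phasor: V = 63.4∠153.0° V = -56.49 + j28.78 V.
Step 6 — Current: I = V / Z = -2.628 + j2.986 A = 3.978∠131.4° A.
Step 7 — Complex power: S = V·I* = 234.4 + j93.01 VA.
Step 8 — Real power: P = Re(S) = 234.4 W.
Step 9 — Reactive power: Q = Im(S) = 93.01 VAR.
Step 10 — Apparent power: |S| = 252.2 VA.
Step 11 — Power factor: PF = P/|S| = 0.9295 (lagging).

(a) P = 234.4 W  (b) Q = 93.01 VAR  (c) S = 252.2 VA  (d) PF = 0.9295 (lagging)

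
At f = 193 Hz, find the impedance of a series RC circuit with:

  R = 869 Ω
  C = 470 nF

Step 1 — Angular frequency: ω = 2π·f = 2π·193 = 1213 rad/s.
Step 2 — Component impedances:
  R: Z = R = 869 Ω
  C: Z = 1/(jωC) = -j/(ω·C) = 0 - j1755 Ω
Step 3 — Series combination: Z_total = R + C = 869 - j1755 Ω = 1958∠-63.7° Ω.

Z = 869 - j1755 Ω = 1958∠-63.7° Ω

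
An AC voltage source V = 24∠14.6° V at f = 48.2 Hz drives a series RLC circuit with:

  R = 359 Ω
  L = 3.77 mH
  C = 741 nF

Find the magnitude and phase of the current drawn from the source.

Step 1 — Angular frequency: ω = 2π·f = 2π·48.2 = 302.8 rad/s.
Step 2 — Component impedances:
  R: Z = R = 359 Ω
  L: Z = jωL = j·302.8·0.00377 = 0 + j1.142 Ω
  C: Z = 1/(jωC) = -j/(ω·C) = 0 - j4456 Ω
Step 3 — Series combination: Z_total = R + L + C = 359 - j4455 Ω = 4469∠-85.4° Ω.
Step 4 — Source phasor: V = 24∠14.6° V = 23.23 + j6.05 V.
Step 5 — Ohm's law: I = V / Z_total = (23.23 + j6.05) / (359 - j4455) = -0.0009318 + j0.005288 A.
Step 6 — Convert to polar: |I| = 0.00537 A, ∠I = 100.0°.

I = 0.00537∠100.0° A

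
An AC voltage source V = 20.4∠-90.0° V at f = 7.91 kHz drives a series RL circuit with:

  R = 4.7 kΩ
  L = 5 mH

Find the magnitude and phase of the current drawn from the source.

Step 1 — Angular frequency: ω = 2π·f = 2π·7910 = 4.97e+04 rad/s.
Step 2 — Component impedances:
  R: Z = R = 4700 Ω
  L: Z = jωL = j·4.97e+04·0.005 = 0 + j248.5 Ω
Step 3 — Series combination: Z_total = R + L = 4700 + j248.5 Ω = 4707∠3.0° Ω.
Step 4 — Source phasor: V = 20.4∠-90.0° V = 0 - j20.4 V.
Step 5 — Ohm's law: I = V / Z_total = (0 - j20.4) / (4700 + j248.5) = -0.0002288 - j0.004328 A.
Step 6 — Convert to polar: |I| = 0.004334 A, ∠I = -93.0°.

I = 0.004334∠-93.0° A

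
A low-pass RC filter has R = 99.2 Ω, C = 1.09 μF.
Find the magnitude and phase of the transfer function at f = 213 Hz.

Step 1 — Angular frequency: ω = 2π·213 = 1338 rad/s.
Step 2 — Transfer function: H(jω) = 1/(1 + jωRC).
Step 3 — Denominator: 1 + jωRC = 1 + j·1338·99.2·1.09e-06 = 1 + j0.1447.
Step 4 — H = 0.9795 - j0.1417.
Step 5 — Magnitude: |H| = 0.9897 (-0.1 dB); phase: φ = -8.2°.

|H| = 0.9897 (-0.1 dB), φ = -8.2°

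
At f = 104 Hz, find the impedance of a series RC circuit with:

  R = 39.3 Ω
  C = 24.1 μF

Step 1 — Angular frequency: ω = 2π·f = 2π·104 = 653.5 rad/s.
Step 2 — Component impedances:
  R: Z = R = 39.3 Ω
  C: Z = 1/(jωC) = -j/(ω·C) = 0 - j63.5 Ω
Step 3 — Series combination: Z_total = R + C = 39.3 - j63.5 Ω = 74.68∠-58.2° Ω.

Z = 39.3 - j63.5 Ω = 74.68∠-58.2° Ω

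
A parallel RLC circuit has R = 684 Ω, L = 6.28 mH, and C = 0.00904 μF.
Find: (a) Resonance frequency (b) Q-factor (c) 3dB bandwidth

Step 1 — Resonance: ω₀ = 1/√(LC) = 1/√(0.00628·9.04e-09) = 1.327e+05 rad/s.
Step 2 — f₀ = ω₀/(2π) = 2.112e+04 Hz.
Step 3 — Parallel Q: Q = R/(ω₀L) = 684/(1.327e+05·0.00628) = 0.8207.
Step 4 — Bandwidth: Δω = ω₀/Q = 1.617e+05 rad/s; BW = Δω/(2π) = 2.574e+04 Hz.

(a) f₀ = 2.112e+04 Hz  (b) Q = 0.8207  (c) BW = 2.574e+04 Hz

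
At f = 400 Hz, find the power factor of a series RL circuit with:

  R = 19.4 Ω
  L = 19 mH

Step 1 — Angular frequency: ω = 2π·f = 2π·400 = 2513 rad/s.
Step 2 — Component impedances:
  R: Z = R = 19.4 Ω
  L: Z = jωL = j·2513·0.019 = 0 + j47.75 Ω
Step 3 — Series combination: Z_total = R + L = 19.4 + j47.75 Ω = 51.54∠67.9° Ω.
Step 4 — Power factor: PF = cos(φ) = Re(Z)/|Z| = 19.4/51.54 = 0.3764.
Step 5 — Type: Im(Z) = 47.75 ⇒ lagging (phase φ = 67.9°).

PF = 0.3764 (lagging, φ = 67.9°)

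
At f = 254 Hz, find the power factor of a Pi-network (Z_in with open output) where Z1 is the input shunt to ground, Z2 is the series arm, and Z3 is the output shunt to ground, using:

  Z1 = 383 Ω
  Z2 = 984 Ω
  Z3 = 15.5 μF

Step 1 — Angular frequency: ω = 2π·f = 2π·254 = 1596 rad/s.
Step 2 — Component impedances:
  Z1: Z = R = 383 Ω
  Z2: Z = R = 984 Ω
  Z3: Z = 1/(jωC) = -j/(ω·C) = 0 - j40.43 Ω
Step 3 — With open output, the series arm Z2 and the output shunt Z3 appear in series to ground: Z2 + Z3 = 984 - j40.43 Ω.
Step 4 — Parallel with input shunt Z1: Z_in = Z1 || (Z2 + Z3) = 275.8 - j3.171 Ω = 275.8∠-0.7° Ω.
Step 5 — Power factor: PF = cos(φ) = Re(Z)/|Z| = 275.787/275.805 = 0.9999.
Step 6 — Type: Im(Z) = -3.171 ⇒ leading (phase φ = -0.7°).

PF = 0.9999 (leading, φ = -0.7°)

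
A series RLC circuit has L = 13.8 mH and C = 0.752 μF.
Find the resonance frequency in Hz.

Step 1 — Resonance condition Im(Z)=0 gives ω₀ = 1/√(LC).
Step 2 — ω₀ = 1/√(0.0138·7.52e-07) = 9816 rad/s.
Step 3 — f₀ = ω₀/(2π) = 1562 Hz.

f₀ = 1562 Hz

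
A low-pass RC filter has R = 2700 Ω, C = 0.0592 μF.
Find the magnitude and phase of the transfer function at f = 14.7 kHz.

Step 1 — Angular frequency: ω = 2π·1.47e+04 = 9.236e+04 rad/s.
Step 2 — Transfer function: H(jω) = 1/(1 + jωRC).
Step 3 — Denominator: 1 + jωRC = 1 + j·9.236e+04·2700·5.92e-08 = 1 + j14.76.
Step 4 — H = 0.004567 - j0.06743.
Step 5 — Magnitude: |H| = 0.06758 (-23.4 dB); phase: φ = -86.1°.

|H| = 0.06758 (-23.4 dB), φ = -86.1°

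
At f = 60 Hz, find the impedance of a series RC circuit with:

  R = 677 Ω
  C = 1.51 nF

Step 1 — Angular frequency: ω = 2π·f = 2π·60 = 377 rad/s.
Step 2 — Component impedances:
  R: Z = R = 677 Ω
  C: Z = 1/(jωC) = -j/(ω·C) = 0 - j1.757e+06 Ω
Step 3 — Series combination: Z_total = R + C = 677 - j1.757e+06 Ω = 1.757e+06∠-90.0° Ω.

Z = 677 - j1.757e+06 Ω = 1.757e+06∠-90.0° Ω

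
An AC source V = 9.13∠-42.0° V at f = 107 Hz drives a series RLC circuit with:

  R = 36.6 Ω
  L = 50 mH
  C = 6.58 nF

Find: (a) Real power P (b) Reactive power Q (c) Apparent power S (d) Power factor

Step 1 — Angular frequency: ω = 2π·f = 2π·107 = 672.3 rad/s.
Step 2 — Component impedances:
  R: Z = R = 36.6 Ω
  L: Z = jωL = j·672.3·0.05 = 0 + j33.62 Ω
  C: Z = 1/(jωC) = -j/(ω·C) = 0 - j2.261e+05 Ω
Step 3 — Series combination: Z_total = R + L + C = 36.6 - j2.26e+05 Ω = 2.26e+05∠-90.0° Ω.
Step 4 — Source phasor: V = 9.13∠-42.0° V = 6.785 - j6.109 V.
Step 5 — Current: I = V / Z = 2.703e-05 + j3.001e-05 A = 4.039e-05∠48.0° A.
Step 6 — Complex power: S = V·I* = 5.972e-08 - j0.0003688 VA.
Step 7 — Real power: P = Re(S) = 5.972e-08 W.
Step 8 — Reactive power: Q = Im(S) = -0.0003688 VAR.
Step 9 — Apparent power: |S| = 0.0003688 VA.
Step 10 — Power factor: PF = P/|S| = 0.0001619 (leading).

(a) P = 5.972e-08 W  (b) Q = -0.0003688 VAR  (c) S = 0.0003688 VA  (d) PF = 0.0001619 (leading)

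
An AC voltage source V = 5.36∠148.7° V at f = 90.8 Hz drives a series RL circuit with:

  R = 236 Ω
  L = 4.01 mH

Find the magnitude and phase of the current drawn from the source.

Step 1 — Angular frequency: ω = 2π·f = 2π·90.8 = 570.5 rad/s.
Step 2 — Component impedances:
  R: Z = R = 236 Ω
  L: Z = jωL = j·570.5·0.00401 = 0 + j2.288 Ω
Step 3 — Series combination: Z_total = R + L = 236 + j2.288 Ω = 236∠0.6° Ω.
Step 4 — Source phasor: V = 5.36∠148.7° V = -4.58 + j2.785 V.
Step 5 — Ohm's law: I = V / Z_total = (-4.58 + j2.785) / (236 + j2.288) = -0.01929 + j0.01199 A.
Step 6 — Convert to polar: |I| = 0.02271 A, ∠I = 148.1°.

I = 0.02271∠148.1° A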